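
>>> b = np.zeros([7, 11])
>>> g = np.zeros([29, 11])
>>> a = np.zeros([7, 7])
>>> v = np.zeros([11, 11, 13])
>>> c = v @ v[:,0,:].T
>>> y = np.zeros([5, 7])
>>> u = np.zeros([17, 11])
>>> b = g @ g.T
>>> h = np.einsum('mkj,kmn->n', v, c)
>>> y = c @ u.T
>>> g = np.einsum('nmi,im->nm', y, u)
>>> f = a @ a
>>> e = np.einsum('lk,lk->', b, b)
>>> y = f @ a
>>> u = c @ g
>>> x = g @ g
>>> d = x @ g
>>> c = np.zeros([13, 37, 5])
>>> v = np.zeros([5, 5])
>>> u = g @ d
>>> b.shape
(29, 29)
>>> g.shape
(11, 11)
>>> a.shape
(7, 7)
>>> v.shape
(5, 5)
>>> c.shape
(13, 37, 5)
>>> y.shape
(7, 7)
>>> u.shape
(11, 11)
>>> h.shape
(11,)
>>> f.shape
(7, 7)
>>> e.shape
()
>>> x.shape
(11, 11)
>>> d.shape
(11, 11)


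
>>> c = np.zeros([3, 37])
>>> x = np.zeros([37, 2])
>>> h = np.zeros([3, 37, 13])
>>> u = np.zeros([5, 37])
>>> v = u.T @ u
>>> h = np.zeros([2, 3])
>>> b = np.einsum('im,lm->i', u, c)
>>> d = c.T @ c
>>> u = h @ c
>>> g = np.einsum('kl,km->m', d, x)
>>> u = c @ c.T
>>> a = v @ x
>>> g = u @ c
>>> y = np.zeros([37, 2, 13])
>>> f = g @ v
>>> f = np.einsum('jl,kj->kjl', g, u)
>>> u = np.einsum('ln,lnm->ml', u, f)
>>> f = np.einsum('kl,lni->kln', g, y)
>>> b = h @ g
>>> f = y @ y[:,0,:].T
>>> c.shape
(3, 37)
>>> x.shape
(37, 2)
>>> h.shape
(2, 3)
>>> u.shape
(37, 3)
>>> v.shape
(37, 37)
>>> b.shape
(2, 37)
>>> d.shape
(37, 37)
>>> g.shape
(3, 37)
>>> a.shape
(37, 2)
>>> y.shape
(37, 2, 13)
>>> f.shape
(37, 2, 37)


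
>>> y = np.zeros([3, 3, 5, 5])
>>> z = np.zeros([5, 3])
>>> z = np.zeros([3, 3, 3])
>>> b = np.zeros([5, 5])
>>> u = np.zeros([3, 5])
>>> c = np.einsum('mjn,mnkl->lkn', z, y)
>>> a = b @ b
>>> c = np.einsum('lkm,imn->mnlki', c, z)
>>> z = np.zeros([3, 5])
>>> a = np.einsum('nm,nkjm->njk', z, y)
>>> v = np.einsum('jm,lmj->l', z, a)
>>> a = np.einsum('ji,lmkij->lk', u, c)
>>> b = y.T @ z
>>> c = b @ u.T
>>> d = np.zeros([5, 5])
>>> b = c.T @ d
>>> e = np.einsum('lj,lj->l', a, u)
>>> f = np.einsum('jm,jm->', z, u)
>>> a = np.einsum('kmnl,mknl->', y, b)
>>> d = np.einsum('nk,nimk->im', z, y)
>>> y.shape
(3, 3, 5, 5)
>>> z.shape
(3, 5)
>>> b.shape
(3, 3, 5, 5)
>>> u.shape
(3, 5)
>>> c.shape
(5, 5, 3, 3)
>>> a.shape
()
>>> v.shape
(3,)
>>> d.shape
(3, 5)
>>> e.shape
(3,)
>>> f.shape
()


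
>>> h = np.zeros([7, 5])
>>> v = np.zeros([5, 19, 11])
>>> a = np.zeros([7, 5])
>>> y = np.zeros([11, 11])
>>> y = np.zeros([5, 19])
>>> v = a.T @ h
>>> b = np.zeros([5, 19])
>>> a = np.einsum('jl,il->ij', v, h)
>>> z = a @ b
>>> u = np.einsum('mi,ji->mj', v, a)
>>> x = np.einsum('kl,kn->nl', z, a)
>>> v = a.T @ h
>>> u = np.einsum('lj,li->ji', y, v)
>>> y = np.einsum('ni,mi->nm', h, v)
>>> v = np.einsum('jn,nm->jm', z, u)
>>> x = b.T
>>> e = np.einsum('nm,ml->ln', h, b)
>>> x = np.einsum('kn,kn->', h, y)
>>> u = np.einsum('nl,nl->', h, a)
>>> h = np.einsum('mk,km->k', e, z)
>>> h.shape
(7,)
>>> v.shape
(7, 5)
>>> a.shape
(7, 5)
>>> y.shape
(7, 5)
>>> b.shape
(5, 19)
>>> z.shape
(7, 19)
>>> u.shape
()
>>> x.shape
()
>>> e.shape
(19, 7)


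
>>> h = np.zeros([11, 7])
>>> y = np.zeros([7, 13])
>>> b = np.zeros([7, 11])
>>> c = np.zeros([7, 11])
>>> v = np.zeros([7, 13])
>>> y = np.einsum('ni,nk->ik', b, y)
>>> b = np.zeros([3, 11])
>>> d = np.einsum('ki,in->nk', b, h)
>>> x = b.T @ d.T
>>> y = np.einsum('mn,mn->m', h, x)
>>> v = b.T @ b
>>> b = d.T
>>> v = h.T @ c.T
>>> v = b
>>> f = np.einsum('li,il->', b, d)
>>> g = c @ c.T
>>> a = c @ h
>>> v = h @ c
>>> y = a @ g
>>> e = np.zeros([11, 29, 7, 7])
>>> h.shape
(11, 7)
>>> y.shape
(7, 7)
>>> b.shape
(3, 7)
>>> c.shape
(7, 11)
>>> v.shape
(11, 11)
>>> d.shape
(7, 3)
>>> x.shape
(11, 7)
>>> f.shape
()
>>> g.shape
(7, 7)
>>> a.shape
(7, 7)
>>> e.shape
(11, 29, 7, 7)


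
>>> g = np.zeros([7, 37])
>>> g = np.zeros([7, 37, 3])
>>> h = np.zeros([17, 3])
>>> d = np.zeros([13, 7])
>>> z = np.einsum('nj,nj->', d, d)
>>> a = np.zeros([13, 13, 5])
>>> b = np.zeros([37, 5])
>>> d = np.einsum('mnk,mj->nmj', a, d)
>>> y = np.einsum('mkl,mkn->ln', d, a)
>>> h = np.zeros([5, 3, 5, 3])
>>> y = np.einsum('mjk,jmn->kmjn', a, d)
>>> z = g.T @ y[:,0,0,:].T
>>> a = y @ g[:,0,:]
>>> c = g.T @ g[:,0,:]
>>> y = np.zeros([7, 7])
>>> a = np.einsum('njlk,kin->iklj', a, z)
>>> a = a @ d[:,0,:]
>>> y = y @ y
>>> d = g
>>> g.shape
(7, 37, 3)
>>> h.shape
(5, 3, 5, 3)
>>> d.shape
(7, 37, 3)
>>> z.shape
(3, 37, 5)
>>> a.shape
(37, 3, 13, 7)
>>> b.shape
(37, 5)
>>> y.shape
(7, 7)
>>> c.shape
(3, 37, 3)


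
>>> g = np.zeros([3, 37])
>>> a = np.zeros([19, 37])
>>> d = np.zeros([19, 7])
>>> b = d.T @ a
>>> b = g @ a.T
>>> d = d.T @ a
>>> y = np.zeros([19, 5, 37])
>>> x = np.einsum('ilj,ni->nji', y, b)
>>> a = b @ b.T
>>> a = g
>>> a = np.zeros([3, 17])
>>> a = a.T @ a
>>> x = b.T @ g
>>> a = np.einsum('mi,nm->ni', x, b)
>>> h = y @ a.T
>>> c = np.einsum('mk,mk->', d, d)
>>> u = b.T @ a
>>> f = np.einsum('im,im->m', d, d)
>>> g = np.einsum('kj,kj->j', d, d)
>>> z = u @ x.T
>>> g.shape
(37,)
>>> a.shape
(3, 37)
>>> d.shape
(7, 37)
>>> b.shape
(3, 19)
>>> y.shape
(19, 5, 37)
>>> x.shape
(19, 37)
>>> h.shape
(19, 5, 3)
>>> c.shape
()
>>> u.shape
(19, 37)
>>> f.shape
(37,)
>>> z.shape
(19, 19)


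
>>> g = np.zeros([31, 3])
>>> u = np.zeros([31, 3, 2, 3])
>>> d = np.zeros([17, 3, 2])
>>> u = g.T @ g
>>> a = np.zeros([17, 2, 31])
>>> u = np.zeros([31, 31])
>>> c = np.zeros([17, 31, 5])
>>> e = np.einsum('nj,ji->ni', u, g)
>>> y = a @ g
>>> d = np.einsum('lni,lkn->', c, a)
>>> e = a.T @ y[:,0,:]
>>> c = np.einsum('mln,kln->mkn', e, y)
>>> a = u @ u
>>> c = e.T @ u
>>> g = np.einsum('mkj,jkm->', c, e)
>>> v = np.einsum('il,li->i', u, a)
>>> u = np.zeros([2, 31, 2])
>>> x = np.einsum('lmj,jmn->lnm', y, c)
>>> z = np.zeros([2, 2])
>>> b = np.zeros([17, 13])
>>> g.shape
()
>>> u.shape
(2, 31, 2)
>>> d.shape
()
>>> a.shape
(31, 31)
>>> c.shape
(3, 2, 31)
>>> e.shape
(31, 2, 3)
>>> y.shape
(17, 2, 3)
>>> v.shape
(31,)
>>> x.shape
(17, 31, 2)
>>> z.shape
(2, 2)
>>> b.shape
(17, 13)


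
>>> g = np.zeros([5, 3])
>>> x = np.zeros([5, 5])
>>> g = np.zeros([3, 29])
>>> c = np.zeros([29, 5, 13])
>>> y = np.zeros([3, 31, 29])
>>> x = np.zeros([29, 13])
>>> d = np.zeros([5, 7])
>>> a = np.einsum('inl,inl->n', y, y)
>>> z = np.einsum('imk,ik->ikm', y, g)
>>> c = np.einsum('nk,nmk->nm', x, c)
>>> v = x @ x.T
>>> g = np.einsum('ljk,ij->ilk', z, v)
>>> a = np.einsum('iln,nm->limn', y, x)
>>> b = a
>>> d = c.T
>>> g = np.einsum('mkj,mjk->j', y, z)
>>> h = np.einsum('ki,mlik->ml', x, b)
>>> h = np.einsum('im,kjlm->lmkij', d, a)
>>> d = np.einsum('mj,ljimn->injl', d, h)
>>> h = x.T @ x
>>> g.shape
(29,)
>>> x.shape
(29, 13)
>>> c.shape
(29, 5)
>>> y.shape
(3, 31, 29)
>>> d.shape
(31, 3, 29, 13)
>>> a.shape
(31, 3, 13, 29)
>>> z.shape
(3, 29, 31)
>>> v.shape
(29, 29)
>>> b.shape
(31, 3, 13, 29)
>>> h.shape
(13, 13)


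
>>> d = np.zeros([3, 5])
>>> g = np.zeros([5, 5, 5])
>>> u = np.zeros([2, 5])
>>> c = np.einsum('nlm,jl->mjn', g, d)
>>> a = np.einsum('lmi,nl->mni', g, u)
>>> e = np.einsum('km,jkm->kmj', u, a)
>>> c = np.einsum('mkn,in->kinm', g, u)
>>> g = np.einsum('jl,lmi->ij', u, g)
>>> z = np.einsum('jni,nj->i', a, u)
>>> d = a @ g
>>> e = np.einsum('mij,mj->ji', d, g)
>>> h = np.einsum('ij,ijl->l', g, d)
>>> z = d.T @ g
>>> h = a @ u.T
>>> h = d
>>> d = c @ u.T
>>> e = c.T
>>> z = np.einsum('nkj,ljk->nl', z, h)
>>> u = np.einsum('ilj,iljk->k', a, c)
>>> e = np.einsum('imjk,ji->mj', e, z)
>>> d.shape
(5, 2, 5, 2)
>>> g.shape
(5, 2)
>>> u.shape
(5,)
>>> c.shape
(5, 2, 5, 5)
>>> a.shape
(5, 2, 5)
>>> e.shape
(5, 2)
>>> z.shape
(2, 5)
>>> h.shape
(5, 2, 2)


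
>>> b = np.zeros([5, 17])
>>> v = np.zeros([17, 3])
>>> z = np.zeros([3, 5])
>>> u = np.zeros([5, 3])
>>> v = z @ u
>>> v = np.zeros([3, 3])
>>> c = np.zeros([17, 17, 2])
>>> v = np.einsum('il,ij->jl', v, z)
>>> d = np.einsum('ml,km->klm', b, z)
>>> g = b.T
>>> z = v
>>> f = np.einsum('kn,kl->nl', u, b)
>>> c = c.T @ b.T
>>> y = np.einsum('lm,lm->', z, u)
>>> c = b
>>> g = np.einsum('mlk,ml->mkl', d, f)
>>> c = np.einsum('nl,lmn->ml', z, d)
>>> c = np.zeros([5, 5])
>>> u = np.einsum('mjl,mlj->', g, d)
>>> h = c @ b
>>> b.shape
(5, 17)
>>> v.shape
(5, 3)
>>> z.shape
(5, 3)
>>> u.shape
()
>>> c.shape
(5, 5)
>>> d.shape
(3, 17, 5)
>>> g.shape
(3, 5, 17)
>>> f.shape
(3, 17)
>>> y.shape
()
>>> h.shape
(5, 17)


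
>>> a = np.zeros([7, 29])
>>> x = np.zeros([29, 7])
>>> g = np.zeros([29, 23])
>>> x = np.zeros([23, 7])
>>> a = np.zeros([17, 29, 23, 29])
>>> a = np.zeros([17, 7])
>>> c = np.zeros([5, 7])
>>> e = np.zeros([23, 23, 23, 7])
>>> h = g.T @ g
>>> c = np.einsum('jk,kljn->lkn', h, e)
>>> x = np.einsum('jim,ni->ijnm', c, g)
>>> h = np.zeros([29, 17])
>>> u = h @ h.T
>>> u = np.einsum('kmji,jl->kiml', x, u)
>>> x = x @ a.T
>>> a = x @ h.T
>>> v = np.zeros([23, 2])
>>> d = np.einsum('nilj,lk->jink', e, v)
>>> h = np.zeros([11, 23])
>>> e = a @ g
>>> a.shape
(23, 23, 29, 29)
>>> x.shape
(23, 23, 29, 17)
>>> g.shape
(29, 23)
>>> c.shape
(23, 23, 7)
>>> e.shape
(23, 23, 29, 23)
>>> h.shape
(11, 23)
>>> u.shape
(23, 7, 23, 29)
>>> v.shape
(23, 2)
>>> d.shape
(7, 23, 23, 2)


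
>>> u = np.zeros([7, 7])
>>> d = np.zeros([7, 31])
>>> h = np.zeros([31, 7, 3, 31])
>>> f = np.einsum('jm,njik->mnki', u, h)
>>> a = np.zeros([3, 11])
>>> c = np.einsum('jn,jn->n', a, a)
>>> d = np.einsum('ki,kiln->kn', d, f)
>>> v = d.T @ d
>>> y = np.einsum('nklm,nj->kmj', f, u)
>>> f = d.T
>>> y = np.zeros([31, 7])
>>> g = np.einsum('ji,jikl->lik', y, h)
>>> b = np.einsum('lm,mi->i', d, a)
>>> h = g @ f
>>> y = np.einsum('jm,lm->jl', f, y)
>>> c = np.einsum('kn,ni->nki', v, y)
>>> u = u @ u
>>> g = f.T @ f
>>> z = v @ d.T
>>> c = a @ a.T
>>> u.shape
(7, 7)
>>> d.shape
(7, 3)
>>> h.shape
(31, 7, 7)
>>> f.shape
(3, 7)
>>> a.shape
(3, 11)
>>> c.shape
(3, 3)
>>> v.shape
(3, 3)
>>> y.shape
(3, 31)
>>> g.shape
(7, 7)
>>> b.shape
(11,)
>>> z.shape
(3, 7)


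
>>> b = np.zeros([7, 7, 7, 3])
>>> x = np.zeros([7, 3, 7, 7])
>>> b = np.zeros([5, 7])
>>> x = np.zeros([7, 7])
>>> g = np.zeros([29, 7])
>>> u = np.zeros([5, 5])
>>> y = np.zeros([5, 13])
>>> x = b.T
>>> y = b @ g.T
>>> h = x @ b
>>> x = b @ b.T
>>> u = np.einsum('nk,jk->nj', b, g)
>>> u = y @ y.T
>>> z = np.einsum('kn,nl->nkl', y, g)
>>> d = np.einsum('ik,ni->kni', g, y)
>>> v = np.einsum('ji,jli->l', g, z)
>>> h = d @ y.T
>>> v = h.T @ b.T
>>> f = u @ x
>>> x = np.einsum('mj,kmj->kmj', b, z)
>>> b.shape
(5, 7)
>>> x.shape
(29, 5, 7)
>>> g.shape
(29, 7)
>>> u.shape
(5, 5)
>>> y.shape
(5, 29)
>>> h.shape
(7, 5, 5)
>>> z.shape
(29, 5, 7)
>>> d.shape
(7, 5, 29)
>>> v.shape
(5, 5, 5)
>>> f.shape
(5, 5)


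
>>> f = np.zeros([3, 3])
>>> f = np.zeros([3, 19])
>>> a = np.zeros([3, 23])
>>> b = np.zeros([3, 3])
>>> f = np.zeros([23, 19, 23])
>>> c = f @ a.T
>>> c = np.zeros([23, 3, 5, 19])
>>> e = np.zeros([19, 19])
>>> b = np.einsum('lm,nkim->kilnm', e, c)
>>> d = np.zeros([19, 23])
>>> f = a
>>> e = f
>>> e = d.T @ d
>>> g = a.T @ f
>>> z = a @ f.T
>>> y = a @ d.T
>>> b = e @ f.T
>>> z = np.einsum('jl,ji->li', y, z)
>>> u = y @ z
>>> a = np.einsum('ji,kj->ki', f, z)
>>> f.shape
(3, 23)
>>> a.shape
(19, 23)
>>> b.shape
(23, 3)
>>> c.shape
(23, 3, 5, 19)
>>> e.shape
(23, 23)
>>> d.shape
(19, 23)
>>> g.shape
(23, 23)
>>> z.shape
(19, 3)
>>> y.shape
(3, 19)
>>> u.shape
(3, 3)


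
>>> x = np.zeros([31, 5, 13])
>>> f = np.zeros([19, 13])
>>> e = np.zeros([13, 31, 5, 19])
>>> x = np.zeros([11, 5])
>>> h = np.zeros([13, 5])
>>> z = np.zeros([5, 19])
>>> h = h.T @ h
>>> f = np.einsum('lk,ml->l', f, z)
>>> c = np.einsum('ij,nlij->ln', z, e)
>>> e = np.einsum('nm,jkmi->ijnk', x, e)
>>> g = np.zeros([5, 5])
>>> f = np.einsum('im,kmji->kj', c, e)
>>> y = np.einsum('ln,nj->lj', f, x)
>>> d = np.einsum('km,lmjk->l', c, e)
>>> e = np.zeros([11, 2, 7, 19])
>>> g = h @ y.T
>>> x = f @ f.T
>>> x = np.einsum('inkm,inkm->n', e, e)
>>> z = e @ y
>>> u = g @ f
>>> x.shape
(2,)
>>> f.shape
(19, 11)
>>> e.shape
(11, 2, 7, 19)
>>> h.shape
(5, 5)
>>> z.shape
(11, 2, 7, 5)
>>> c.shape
(31, 13)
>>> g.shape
(5, 19)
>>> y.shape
(19, 5)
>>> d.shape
(19,)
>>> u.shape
(5, 11)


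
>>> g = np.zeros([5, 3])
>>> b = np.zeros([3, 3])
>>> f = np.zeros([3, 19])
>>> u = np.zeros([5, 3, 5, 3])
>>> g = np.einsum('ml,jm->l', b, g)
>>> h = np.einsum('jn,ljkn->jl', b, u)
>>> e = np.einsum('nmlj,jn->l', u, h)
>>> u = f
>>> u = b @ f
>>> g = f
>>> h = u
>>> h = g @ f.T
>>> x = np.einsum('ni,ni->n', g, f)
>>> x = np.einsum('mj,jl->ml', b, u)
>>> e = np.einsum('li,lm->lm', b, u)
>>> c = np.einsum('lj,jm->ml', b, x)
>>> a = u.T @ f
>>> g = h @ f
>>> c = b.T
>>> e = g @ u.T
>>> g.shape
(3, 19)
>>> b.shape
(3, 3)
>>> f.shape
(3, 19)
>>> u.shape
(3, 19)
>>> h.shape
(3, 3)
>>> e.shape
(3, 3)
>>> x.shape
(3, 19)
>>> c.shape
(3, 3)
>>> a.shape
(19, 19)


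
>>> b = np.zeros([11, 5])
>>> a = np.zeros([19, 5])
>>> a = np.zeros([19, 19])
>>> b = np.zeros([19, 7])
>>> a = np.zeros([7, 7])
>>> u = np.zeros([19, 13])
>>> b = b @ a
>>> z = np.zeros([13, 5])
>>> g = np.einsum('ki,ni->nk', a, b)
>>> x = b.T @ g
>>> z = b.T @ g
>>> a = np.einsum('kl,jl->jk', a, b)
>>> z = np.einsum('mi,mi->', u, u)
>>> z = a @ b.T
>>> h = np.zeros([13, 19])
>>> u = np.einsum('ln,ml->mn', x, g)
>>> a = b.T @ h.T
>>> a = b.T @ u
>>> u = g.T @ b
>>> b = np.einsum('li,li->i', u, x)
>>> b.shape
(7,)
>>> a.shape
(7, 7)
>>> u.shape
(7, 7)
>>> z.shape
(19, 19)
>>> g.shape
(19, 7)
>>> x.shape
(7, 7)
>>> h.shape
(13, 19)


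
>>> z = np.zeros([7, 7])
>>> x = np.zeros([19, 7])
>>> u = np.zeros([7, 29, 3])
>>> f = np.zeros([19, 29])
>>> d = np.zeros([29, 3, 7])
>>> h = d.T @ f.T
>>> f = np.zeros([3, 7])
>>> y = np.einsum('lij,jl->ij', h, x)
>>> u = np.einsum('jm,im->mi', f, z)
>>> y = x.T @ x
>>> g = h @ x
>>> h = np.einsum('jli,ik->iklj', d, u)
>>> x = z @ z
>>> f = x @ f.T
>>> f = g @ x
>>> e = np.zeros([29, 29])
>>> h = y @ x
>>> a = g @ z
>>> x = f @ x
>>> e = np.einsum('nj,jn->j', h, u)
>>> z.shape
(7, 7)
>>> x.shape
(7, 3, 7)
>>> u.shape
(7, 7)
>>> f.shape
(7, 3, 7)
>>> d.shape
(29, 3, 7)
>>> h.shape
(7, 7)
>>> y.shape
(7, 7)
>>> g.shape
(7, 3, 7)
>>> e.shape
(7,)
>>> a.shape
(7, 3, 7)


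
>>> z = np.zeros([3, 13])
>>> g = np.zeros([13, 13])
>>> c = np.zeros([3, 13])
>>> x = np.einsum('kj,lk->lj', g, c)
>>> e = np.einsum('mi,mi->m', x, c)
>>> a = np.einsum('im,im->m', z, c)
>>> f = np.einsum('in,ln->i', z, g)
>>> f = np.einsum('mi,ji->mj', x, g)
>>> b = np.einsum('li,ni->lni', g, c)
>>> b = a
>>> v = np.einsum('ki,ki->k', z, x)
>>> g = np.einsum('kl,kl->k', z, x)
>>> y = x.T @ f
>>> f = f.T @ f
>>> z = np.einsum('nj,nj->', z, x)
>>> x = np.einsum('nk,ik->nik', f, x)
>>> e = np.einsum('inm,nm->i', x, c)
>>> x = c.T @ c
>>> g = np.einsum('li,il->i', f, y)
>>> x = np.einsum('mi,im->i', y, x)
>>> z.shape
()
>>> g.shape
(13,)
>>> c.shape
(3, 13)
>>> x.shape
(13,)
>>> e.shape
(13,)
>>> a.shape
(13,)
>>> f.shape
(13, 13)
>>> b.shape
(13,)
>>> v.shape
(3,)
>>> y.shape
(13, 13)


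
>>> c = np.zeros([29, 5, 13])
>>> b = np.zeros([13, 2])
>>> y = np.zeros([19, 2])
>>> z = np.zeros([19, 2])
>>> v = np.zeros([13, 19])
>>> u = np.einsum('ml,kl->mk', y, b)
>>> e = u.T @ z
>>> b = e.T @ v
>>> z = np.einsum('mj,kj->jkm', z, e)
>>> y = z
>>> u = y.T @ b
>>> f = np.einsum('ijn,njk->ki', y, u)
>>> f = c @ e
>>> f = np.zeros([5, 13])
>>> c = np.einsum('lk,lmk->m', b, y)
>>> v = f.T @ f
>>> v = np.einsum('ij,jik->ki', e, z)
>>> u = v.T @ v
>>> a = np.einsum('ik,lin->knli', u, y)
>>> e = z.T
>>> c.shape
(13,)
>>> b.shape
(2, 19)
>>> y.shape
(2, 13, 19)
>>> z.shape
(2, 13, 19)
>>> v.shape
(19, 13)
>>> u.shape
(13, 13)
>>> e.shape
(19, 13, 2)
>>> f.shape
(5, 13)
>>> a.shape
(13, 19, 2, 13)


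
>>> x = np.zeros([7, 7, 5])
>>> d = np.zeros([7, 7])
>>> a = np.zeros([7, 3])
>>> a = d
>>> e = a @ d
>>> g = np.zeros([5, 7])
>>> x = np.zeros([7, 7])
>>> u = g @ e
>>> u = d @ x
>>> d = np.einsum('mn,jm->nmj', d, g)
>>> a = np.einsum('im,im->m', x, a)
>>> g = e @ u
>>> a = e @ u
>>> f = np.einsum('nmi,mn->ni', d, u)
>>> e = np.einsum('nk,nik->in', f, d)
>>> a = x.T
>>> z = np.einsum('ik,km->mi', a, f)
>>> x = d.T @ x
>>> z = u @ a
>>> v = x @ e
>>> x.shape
(5, 7, 7)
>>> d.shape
(7, 7, 5)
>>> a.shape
(7, 7)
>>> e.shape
(7, 7)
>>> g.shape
(7, 7)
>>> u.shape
(7, 7)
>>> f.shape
(7, 5)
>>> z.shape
(7, 7)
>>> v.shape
(5, 7, 7)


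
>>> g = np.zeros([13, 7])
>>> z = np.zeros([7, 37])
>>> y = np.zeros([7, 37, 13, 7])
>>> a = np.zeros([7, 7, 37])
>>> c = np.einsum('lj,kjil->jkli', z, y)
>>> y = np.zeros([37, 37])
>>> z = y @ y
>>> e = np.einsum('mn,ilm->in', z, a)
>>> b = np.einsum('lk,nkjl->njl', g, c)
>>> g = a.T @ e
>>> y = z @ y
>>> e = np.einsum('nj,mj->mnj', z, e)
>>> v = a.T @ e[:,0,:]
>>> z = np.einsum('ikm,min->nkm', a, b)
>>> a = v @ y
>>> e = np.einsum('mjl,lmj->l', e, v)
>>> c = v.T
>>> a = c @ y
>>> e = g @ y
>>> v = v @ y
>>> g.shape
(37, 7, 37)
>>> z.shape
(13, 7, 37)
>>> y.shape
(37, 37)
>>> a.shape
(37, 7, 37)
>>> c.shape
(37, 7, 37)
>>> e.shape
(37, 7, 37)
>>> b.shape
(37, 7, 13)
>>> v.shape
(37, 7, 37)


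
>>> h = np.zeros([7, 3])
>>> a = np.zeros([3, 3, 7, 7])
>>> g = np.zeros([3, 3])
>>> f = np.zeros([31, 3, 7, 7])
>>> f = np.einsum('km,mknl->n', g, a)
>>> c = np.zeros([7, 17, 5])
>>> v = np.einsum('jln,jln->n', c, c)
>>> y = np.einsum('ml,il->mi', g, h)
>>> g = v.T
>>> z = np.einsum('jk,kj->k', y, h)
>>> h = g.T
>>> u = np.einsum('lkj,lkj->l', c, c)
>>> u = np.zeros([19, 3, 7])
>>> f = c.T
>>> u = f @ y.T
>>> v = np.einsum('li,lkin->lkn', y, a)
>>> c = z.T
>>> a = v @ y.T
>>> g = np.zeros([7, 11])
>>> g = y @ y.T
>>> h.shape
(5,)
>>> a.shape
(3, 3, 3)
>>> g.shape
(3, 3)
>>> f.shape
(5, 17, 7)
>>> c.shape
(7,)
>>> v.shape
(3, 3, 7)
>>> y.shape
(3, 7)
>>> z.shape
(7,)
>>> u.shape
(5, 17, 3)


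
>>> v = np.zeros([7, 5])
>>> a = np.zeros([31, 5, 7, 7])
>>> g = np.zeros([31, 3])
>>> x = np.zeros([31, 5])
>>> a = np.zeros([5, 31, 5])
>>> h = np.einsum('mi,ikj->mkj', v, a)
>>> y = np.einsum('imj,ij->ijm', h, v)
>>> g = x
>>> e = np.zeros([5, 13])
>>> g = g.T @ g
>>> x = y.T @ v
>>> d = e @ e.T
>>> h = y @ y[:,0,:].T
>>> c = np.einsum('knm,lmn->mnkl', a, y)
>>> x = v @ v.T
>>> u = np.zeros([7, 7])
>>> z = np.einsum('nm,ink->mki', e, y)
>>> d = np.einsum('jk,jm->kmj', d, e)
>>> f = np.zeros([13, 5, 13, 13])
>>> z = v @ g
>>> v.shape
(7, 5)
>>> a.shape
(5, 31, 5)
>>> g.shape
(5, 5)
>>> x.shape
(7, 7)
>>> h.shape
(7, 5, 7)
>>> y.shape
(7, 5, 31)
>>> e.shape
(5, 13)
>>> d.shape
(5, 13, 5)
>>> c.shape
(5, 31, 5, 7)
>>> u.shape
(7, 7)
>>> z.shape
(7, 5)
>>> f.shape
(13, 5, 13, 13)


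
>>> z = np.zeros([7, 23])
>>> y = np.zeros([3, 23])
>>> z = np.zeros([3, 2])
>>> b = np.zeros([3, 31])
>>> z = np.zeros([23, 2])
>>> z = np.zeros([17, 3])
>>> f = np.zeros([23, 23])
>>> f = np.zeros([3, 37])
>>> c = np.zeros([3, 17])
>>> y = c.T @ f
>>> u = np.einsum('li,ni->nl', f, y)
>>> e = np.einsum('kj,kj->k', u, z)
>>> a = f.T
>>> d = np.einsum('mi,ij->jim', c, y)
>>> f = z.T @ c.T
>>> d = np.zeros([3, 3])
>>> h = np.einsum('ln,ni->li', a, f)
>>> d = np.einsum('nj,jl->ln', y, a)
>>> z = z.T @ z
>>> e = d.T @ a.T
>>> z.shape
(3, 3)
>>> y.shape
(17, 37)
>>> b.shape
(3, 31)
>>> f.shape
(3, 3)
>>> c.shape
(3, 17)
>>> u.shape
(17, 3)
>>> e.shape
(17, 37)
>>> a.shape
(37, 3)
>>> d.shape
(3, 17)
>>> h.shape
(37, 3)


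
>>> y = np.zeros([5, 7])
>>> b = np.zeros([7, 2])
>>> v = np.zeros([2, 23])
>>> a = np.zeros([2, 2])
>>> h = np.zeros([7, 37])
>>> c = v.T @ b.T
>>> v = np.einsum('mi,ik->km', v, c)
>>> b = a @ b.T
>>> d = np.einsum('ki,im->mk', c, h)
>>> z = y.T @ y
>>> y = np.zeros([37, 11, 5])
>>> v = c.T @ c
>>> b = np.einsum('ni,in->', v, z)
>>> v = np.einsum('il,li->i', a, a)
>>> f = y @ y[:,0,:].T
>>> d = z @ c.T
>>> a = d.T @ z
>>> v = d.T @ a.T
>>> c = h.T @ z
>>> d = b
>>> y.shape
(37, 11, 5)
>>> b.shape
()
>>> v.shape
(23, 23)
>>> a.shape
(23, 7)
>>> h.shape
(7, 37)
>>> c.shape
(37, 7)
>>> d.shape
()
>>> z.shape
(7, 7)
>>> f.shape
(37, 11, 37)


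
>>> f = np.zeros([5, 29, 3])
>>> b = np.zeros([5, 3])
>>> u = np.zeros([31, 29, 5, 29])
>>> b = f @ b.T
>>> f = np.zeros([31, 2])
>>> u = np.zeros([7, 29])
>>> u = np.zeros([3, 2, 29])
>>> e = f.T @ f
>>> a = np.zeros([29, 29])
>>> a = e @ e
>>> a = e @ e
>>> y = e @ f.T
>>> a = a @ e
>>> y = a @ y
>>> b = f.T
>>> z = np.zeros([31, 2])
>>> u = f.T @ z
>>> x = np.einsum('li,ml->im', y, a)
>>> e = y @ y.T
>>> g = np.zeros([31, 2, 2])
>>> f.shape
(31, 2)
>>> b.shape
(2, 31)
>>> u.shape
(2, 2)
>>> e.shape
(2, 2)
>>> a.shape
(2, 2)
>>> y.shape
(2, 31)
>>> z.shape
(31, 2)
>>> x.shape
(31, 2)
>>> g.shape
(31, 2, 2)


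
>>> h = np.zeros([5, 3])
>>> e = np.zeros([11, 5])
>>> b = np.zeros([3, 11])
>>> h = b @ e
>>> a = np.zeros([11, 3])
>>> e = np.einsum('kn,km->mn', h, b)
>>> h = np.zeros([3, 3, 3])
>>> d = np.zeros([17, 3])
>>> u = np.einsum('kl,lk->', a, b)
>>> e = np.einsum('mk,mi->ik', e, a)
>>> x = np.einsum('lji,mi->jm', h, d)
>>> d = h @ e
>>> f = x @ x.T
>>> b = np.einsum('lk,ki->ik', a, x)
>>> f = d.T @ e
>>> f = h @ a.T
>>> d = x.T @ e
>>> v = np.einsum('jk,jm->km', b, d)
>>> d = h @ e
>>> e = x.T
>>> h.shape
(3, 3, 3)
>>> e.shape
(17, 3)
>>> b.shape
(17, 3)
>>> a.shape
(11, 3)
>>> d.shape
(3, 3, 5)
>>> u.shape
()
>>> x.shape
(3, 17)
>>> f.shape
(3, 3, 11)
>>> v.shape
(3, 5)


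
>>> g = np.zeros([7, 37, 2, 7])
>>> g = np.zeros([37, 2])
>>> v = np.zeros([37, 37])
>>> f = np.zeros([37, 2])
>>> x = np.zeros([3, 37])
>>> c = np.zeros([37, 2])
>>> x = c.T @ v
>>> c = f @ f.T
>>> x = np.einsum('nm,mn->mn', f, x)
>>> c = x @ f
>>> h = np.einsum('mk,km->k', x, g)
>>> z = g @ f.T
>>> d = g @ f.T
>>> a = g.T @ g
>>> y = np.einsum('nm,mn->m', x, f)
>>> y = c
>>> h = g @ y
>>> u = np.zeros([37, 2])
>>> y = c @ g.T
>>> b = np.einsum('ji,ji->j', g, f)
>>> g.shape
(37, 2)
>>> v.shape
(37, 37)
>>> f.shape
(37, 2)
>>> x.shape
(2, 37)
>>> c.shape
(2, 2)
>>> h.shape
(37, 2)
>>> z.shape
(37, 37)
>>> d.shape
(37, 37)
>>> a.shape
(2, 2)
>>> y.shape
(2, 37)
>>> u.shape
(37, 2)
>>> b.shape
(37,)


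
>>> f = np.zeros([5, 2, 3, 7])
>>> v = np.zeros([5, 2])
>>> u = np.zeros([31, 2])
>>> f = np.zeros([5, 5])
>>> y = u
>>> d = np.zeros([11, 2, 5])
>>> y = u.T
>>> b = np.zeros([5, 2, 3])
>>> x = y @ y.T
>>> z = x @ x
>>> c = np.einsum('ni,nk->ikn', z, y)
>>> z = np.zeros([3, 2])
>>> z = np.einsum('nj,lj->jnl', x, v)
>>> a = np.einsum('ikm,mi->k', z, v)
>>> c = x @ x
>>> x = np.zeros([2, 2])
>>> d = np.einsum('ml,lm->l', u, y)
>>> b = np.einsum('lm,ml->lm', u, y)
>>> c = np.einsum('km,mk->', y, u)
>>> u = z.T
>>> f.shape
(5, 5)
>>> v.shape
(5, 2)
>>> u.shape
(5, 2, 2)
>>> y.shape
(2, 31)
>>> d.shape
(2,)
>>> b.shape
(31, 2)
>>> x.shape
(2, 2)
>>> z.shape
(2, 2, 5)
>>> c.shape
()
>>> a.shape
(2,)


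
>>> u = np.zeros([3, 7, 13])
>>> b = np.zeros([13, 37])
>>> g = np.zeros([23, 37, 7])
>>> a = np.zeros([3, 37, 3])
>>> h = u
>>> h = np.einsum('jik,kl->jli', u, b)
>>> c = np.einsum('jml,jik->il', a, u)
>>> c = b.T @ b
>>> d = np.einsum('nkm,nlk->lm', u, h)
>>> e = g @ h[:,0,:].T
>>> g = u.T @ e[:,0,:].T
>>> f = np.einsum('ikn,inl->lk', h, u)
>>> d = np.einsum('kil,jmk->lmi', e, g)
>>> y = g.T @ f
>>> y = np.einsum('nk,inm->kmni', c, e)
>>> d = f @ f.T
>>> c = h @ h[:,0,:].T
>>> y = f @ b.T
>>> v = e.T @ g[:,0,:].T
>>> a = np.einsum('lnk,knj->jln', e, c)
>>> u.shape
(3, 7, 13)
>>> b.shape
(13, 37)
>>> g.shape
(13, 7, 23)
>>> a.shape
(3, 23, 37)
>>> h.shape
(3, 37, 7)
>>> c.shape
(3, 37, 3)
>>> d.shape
(13, 13)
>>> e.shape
(23, 37, 3)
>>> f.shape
(13, 37)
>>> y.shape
(13, 13)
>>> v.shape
(3, 37, 13)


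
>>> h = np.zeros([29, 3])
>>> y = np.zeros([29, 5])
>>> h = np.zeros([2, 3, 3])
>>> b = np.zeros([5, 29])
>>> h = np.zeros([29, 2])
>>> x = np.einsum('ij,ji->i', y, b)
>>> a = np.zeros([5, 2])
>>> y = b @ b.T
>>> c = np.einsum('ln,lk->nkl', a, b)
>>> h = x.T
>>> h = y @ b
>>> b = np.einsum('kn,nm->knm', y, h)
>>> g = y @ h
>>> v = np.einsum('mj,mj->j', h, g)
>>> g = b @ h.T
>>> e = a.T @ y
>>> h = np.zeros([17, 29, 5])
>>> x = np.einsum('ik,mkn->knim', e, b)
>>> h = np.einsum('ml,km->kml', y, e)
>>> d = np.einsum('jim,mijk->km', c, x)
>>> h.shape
(2, 5, 5)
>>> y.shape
(5, 5)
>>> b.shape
(5, 5, 29)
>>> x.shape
(5, 29, 2, 5)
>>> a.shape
(5, 2)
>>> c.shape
(2, 29, 5)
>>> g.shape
(5, 5, 5)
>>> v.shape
(29,)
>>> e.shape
(2, 5)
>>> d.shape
(5, 5)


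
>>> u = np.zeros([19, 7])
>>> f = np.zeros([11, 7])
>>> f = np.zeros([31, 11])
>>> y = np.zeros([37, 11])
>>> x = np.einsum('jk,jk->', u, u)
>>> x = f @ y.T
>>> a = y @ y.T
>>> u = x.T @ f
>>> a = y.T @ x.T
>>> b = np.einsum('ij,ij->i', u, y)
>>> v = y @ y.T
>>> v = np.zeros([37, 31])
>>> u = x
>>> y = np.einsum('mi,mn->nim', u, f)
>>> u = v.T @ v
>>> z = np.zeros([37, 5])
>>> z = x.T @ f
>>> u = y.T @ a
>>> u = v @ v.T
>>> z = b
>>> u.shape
(37, 37)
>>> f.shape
(31, 11)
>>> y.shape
(11, 37, 31)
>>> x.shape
(31, 37)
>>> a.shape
(11, 31)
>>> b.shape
(37,)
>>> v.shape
(37, 31)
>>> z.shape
(37,)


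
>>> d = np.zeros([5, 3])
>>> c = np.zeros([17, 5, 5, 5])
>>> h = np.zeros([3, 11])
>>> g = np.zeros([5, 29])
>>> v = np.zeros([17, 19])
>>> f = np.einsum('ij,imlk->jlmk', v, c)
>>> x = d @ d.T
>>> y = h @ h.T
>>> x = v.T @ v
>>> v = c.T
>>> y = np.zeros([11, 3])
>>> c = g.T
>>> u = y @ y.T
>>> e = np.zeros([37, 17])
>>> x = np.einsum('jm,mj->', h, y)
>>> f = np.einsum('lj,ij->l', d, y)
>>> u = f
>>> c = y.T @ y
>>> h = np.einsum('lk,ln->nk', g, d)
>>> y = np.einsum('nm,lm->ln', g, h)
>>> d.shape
(5, 3)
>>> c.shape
(3, 3)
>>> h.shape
(3, 29)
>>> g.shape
(5, 29)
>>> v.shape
(5, 5, 5, 17)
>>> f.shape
(5,)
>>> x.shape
()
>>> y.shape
(3, 5)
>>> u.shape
(5,)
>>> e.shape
(37, 17)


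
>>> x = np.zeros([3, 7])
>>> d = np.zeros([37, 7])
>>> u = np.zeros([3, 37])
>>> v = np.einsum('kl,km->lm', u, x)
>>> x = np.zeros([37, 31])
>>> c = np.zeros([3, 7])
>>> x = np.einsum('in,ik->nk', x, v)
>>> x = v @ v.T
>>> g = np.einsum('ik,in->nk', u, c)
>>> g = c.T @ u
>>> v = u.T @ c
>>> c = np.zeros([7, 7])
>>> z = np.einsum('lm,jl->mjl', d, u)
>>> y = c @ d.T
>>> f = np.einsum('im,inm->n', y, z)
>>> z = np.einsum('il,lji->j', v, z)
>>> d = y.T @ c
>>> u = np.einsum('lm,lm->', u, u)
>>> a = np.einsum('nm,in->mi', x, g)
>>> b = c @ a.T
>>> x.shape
(37, 37)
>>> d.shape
(37, 7)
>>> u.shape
()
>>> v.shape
(37, 7)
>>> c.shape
(7, 7)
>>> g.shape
(7, 37)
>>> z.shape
(3,)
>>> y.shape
(7, 37)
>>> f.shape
(3,)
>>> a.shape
(37, 7)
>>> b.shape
(7, 37)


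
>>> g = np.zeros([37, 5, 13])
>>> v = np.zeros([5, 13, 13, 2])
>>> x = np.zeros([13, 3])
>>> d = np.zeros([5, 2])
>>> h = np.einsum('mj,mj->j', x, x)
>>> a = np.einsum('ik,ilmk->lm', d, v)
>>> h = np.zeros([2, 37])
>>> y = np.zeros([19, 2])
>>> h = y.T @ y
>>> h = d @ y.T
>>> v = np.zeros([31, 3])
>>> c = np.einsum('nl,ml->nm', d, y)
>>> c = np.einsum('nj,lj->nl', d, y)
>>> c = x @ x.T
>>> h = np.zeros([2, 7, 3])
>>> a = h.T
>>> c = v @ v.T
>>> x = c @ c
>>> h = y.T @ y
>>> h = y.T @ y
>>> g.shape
(37, 5, 13)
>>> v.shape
(31, 3)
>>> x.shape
(31, 31)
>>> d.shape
(5, 2)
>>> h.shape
(2, 2)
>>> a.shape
(3, 7, 2)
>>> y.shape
(19, 2)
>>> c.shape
(31, 31)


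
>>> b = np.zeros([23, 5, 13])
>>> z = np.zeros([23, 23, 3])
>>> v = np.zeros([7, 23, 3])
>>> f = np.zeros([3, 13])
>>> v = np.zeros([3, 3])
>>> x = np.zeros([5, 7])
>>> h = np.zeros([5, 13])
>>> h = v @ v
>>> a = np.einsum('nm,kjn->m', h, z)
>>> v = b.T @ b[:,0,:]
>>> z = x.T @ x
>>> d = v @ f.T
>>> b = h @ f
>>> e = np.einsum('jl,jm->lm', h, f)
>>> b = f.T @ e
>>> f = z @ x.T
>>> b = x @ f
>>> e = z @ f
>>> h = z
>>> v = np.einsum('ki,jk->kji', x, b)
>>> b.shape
(5, 5)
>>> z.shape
(7, 7)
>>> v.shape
(5, 5, 7)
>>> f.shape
(7, 5)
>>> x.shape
(5, 7)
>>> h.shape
(7, 7)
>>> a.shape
(3,)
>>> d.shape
(13, 5, 3)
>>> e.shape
(7, 5)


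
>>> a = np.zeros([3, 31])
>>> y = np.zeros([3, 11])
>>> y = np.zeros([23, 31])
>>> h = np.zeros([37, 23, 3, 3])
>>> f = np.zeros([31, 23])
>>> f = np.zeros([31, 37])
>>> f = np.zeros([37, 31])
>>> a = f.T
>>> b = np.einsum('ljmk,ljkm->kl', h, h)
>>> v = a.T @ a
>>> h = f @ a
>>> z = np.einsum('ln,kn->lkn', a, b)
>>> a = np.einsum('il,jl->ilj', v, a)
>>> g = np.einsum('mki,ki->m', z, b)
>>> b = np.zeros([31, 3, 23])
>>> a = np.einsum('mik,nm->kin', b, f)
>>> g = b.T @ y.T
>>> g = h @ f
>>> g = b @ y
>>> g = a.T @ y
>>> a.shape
(23, 3, 37)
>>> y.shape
(23, 31)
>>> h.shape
(37, 37)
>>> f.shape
(37, 31)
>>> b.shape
(31, 3, 23)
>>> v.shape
(37, 37)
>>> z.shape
(31, 3, 37)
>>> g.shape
(37, 3, 31)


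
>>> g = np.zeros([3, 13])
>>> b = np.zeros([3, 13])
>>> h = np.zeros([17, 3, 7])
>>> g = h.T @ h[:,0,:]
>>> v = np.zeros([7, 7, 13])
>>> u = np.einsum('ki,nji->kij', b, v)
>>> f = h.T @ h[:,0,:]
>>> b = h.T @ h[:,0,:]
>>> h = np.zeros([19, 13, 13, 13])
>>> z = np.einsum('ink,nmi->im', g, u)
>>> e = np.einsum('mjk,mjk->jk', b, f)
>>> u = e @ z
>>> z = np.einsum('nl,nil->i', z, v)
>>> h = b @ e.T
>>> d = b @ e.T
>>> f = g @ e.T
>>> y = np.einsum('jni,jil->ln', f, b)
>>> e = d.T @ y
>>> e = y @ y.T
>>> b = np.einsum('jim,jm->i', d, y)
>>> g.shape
(7, 3, 7)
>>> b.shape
(3,)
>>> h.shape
(7, 3, 3)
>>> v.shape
(7, 7, 13)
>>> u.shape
(3, 13)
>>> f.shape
(7, 3, 3)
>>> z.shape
(7,)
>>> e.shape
(7, 7)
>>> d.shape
(7, 3, 3)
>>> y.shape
(7, 3)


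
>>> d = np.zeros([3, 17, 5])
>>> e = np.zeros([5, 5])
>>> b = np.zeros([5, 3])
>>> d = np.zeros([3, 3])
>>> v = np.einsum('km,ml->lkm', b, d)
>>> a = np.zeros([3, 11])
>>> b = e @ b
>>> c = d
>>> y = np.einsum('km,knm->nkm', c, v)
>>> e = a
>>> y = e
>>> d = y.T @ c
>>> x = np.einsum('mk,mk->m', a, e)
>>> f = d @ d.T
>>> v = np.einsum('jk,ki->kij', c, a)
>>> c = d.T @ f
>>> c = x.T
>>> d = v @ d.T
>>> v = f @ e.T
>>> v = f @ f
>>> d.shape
(3, 11, 11)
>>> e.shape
(3, 11)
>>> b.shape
(5, 3)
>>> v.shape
(11, 11)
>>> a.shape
(3, 11)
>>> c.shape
(3,)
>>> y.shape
(3, 11)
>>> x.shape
(3,)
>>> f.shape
(11, 11)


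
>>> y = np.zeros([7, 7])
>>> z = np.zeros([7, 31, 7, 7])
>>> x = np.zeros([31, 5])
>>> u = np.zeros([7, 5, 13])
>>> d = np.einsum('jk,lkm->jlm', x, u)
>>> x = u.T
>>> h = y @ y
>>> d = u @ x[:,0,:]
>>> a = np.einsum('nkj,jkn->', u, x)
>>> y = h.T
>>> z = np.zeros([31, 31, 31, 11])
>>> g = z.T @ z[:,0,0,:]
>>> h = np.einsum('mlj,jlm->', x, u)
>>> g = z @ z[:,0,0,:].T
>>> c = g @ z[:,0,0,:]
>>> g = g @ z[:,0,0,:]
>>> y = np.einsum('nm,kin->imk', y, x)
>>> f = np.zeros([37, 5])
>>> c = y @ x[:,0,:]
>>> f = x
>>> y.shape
(5, 7, 13)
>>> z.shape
(31, 31, 31, 11)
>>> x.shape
(13, 5, 7)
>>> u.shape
(7, 5, 13)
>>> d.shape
(7, 5, 7)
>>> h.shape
()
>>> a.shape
()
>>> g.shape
(31, 31, 31, 11)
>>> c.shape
(5, 7, 7)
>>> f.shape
(13, 5, 7)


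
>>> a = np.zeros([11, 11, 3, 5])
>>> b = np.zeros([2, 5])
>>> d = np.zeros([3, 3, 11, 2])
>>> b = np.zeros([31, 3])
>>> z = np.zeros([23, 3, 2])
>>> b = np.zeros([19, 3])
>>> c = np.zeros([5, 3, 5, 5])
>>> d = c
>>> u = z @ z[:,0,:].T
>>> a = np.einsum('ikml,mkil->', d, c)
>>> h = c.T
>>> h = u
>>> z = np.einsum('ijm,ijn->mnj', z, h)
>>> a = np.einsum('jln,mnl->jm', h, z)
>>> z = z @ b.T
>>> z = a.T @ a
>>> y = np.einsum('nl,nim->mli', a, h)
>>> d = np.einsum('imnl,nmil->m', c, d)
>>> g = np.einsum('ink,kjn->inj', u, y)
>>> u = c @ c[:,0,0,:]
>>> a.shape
(23, 2)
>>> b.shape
(19, 3)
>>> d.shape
(3,)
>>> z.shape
(2, 2)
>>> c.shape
(5, 3, 5, 5)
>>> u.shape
(5, 3, 5, 5)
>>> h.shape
(23, 3, 23)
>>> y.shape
(23, 2, 3)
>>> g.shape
(23, 3, 2)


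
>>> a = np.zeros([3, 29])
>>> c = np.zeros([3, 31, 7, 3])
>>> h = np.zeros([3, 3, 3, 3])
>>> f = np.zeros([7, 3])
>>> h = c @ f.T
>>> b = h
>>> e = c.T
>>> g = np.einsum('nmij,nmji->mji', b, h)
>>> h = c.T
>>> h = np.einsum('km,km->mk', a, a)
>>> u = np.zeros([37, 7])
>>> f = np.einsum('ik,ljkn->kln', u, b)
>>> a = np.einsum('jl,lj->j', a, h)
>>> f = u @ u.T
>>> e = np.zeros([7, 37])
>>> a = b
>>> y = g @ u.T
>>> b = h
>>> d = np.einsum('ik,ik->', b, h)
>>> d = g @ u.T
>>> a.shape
(3, 31, 7, 7)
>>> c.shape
(3, 31, 7, 3)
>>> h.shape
(29, 3)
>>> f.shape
(37, 37)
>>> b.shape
(29, 3)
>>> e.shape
(7, 37)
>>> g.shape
(31, 7, 7)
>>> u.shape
(37, 7)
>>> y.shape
(31, 7, 37)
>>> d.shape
(31, 7, 37)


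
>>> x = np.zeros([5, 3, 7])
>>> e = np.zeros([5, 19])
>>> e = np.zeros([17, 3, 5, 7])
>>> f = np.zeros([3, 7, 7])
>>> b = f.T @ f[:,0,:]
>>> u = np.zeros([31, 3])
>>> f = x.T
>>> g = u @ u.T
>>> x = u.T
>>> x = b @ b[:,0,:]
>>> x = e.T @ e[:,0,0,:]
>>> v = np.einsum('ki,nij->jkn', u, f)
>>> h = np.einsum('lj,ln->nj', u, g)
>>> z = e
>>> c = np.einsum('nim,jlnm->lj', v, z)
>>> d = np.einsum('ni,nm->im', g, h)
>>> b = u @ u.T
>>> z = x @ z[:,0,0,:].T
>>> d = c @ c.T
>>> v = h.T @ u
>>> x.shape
(7, 5, 3, 7)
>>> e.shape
(17, 3, 5, 7)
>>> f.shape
(7, 3, 5)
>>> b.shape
(31, 31)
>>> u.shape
(31, 3)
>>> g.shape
(31, 31)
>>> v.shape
(3, 3)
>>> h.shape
(31, 3)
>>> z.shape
(7, 5, 3, 17)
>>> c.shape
(3, 17)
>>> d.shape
(3, 3)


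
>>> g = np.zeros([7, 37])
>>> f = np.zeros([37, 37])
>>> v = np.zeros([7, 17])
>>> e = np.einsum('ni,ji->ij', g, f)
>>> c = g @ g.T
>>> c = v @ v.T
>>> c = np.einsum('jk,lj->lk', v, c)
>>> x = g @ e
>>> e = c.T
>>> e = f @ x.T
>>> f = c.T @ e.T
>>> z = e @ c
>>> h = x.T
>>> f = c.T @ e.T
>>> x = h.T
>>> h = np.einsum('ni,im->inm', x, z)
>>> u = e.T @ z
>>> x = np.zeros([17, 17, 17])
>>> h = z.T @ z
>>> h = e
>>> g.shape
(7, 37)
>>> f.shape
(17, 37)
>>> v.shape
(7, 17)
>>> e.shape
(37, 7)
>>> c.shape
(7, 17)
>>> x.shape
(17, 17, 17)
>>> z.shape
(37, 17)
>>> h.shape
(37, 7)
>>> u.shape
(7, 17)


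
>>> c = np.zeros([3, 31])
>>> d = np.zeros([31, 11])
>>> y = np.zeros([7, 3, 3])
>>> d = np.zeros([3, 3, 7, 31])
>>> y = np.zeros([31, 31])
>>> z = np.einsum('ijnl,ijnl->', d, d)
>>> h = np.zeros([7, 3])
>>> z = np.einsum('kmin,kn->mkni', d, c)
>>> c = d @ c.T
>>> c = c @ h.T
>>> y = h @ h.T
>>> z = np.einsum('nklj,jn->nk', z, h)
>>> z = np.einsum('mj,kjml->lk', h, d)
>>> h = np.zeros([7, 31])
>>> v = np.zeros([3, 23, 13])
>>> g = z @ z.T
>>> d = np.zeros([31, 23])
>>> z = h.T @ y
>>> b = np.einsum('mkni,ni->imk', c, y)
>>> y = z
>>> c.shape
(3, 3, 7, 7)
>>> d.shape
(31, 23)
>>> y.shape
(31, 7)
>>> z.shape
(31, 7)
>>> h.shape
(7, 31)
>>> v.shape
(3, 23, 13)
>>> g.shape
(31, 31)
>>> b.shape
(7, 3, 3)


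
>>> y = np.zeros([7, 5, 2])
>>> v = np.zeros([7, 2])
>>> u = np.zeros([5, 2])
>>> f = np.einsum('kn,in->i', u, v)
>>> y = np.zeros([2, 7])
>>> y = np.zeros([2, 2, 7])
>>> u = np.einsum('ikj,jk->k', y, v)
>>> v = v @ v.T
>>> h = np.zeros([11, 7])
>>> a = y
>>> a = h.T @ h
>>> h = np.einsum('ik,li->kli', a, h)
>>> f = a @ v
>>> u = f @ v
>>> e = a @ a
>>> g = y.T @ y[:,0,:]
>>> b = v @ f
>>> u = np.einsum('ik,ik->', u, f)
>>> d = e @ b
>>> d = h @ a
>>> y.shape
(2, 2, 7)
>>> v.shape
(7, 7)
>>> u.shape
()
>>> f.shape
(7, 7)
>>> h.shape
(7, 11, 7)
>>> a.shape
(7, 7)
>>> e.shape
(7, 7)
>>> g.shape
(7, 2, 7)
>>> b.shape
(7, 7)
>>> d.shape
(7, 11, 7)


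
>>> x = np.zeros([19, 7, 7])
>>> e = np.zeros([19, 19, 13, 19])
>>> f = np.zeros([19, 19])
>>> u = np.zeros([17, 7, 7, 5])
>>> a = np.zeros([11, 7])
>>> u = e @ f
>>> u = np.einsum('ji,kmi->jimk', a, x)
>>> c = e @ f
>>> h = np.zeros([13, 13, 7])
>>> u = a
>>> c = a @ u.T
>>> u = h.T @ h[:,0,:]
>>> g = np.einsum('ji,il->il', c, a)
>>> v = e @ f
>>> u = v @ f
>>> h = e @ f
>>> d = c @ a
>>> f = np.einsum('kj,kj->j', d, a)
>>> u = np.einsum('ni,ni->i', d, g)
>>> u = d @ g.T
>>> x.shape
(19, 7, 7)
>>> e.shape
(19, 19, 13, 19)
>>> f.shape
(7,)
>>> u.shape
(11, 11)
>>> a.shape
(11, 7)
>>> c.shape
(11, 11)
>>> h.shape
(19, 19, 13, 19)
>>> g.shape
(11, 7)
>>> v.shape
(19, 19, 13, 19)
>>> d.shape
(11, 7)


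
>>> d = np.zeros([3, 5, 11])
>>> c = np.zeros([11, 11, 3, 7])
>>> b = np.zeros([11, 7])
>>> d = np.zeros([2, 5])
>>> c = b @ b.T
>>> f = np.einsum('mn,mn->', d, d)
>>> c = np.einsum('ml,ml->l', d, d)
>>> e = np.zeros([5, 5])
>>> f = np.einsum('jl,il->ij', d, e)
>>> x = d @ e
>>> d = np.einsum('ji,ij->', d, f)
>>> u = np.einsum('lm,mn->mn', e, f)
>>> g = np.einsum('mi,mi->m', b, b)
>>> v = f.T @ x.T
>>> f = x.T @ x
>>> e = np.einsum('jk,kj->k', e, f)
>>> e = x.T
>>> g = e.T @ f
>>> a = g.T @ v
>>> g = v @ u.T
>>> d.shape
()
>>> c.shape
(5,)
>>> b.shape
(11, 7)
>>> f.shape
(5, 5)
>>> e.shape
(5, 2)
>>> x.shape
(2, 5)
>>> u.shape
(5, 2)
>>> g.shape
(2, 5)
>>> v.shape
(2, 2)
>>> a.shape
(5, 2)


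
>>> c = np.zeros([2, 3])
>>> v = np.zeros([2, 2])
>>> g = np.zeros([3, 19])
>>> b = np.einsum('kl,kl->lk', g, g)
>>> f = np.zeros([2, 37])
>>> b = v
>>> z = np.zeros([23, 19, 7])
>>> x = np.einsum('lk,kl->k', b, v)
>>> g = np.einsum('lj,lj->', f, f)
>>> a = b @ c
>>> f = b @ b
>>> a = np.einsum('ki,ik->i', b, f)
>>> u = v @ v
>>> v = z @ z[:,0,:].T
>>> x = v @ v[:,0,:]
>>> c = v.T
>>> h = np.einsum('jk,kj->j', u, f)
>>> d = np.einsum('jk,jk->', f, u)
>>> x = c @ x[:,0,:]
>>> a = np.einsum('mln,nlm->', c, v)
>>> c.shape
(23, 19, 23)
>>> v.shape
(23, 19, 23)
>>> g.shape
()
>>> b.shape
(2, 2)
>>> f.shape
(2, 2)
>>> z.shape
(23, 19, 7)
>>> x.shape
(23, 19, 23)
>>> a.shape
()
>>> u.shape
(2, 2)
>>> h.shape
(2,)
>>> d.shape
()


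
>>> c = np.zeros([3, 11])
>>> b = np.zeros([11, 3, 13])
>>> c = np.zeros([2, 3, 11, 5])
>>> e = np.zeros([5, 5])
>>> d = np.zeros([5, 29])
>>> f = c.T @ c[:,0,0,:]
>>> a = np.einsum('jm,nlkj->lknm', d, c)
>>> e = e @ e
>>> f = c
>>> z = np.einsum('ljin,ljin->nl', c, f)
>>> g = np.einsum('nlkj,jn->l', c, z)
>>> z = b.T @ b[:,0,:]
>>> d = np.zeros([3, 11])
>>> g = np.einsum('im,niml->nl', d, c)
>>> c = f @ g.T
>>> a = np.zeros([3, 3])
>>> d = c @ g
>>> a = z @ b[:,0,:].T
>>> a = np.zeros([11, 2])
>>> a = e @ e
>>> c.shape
(2, 3, 11, 2)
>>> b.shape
(11, 3, 13)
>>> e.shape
(5, 5)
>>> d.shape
(2, 3, 11, 5)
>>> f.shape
(2, 3, 11, 5)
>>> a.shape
(5, 5)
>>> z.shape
(13, 3, 13)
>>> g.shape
(2, 5)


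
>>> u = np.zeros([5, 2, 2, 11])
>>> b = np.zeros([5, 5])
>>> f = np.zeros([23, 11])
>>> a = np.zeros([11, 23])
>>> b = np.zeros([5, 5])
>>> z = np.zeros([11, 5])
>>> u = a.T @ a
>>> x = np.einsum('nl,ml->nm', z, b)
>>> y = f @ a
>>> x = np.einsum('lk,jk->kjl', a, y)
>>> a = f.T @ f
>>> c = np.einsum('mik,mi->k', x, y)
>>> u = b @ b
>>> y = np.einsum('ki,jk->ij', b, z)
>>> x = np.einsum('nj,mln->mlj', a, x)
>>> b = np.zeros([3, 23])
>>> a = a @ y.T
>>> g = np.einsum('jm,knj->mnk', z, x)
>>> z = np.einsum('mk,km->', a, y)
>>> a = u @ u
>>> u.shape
(5, 5)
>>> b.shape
(3, 23)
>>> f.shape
(23, 11)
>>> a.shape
(5, 5)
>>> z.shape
()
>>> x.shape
(23, 23, 11)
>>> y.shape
(5, 11)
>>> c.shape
(11,)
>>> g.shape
(5, 23, 23)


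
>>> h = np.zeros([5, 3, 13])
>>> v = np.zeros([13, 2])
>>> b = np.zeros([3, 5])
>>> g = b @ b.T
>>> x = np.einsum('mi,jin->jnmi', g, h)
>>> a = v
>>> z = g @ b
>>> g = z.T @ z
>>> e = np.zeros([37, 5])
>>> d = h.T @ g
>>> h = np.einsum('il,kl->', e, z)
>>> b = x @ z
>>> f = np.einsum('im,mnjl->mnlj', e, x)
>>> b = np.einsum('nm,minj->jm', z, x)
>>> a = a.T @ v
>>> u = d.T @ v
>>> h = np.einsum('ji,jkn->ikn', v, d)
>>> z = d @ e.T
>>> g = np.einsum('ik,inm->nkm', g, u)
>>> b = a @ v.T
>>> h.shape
(2, 3, 5)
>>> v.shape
(13, 2)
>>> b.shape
(2, 13)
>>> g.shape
(3, 5, 2)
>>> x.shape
(5, 13, 3, 3)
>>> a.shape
(2, 2)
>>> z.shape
(13, 3, 37)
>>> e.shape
(37, 5)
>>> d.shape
(13, 3, 5)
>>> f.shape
(5, 13, 3, 3)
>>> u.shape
(5, 3, 2)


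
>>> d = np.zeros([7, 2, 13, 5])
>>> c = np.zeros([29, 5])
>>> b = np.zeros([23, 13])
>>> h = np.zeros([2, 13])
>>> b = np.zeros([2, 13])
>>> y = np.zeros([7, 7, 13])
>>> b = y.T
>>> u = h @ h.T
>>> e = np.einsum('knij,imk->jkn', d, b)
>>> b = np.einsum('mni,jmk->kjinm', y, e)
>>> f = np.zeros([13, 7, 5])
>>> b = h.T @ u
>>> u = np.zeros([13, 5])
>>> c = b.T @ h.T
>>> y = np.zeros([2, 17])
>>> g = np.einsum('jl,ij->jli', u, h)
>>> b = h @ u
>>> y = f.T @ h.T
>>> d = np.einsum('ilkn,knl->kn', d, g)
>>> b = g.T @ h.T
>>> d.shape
(13, 5)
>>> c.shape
(2, 2)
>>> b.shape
(2, 5, 2)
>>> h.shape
(2, 13)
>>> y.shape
(5, 7, 2)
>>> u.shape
(13, 5)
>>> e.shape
(5, 7, 2)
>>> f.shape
(13, 7, 5)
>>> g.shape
(13, 5, 2)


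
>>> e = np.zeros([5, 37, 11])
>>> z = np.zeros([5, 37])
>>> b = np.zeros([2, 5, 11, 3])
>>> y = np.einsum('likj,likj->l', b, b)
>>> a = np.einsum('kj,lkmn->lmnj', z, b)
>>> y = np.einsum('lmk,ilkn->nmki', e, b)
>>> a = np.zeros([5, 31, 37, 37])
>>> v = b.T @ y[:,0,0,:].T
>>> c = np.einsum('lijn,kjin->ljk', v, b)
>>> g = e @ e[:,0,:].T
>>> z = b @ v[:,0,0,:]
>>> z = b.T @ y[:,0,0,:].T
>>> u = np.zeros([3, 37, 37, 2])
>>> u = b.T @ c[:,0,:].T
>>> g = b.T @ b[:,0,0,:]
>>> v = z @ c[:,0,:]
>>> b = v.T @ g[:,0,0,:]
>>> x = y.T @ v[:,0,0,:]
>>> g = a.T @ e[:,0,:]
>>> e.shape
(5, 37, 11)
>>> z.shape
(3, 11, 5, 3)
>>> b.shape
(2, 5, 11, 3)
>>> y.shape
(3, 37, 11, 2)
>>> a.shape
(5, 31, 37, 37)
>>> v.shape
(3, 11, 5, 2)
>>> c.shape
(3, 5, 2)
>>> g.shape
(37, 37, 31, 11)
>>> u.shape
(3, 11, 5, 3)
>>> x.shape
(2, 11, 37, 2)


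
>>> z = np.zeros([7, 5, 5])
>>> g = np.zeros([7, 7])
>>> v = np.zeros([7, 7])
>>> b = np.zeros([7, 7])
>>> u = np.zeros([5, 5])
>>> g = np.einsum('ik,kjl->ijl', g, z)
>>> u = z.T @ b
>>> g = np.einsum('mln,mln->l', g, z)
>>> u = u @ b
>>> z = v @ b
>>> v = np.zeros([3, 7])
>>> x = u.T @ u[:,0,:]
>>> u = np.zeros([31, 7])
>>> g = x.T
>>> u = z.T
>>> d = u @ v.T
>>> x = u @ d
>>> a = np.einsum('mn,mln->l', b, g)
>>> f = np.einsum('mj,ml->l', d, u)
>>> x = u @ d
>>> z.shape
(7, 7)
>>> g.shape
(7, 5, 7)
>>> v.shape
(3, 7)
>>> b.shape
(7, 7)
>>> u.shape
(7, 7)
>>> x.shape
(7, 3)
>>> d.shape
(7, 3)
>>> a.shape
(5,)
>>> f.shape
(7,)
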